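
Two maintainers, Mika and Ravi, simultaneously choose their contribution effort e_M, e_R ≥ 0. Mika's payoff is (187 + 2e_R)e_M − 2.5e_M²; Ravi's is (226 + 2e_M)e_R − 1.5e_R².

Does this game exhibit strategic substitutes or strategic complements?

Expanding Mika's payoff: 187e_M + 2e_Re_M − 2.5e_M².
∂π/∂e_M = 187 + 2e_R − 5e_M = 0, so e_M = 37.4 + 0.4e_R.
The best-response slope de_M/de_R = 0.4 > 0: the reaction function is upward-sloping, so the choices are strategic complements.

strategic complements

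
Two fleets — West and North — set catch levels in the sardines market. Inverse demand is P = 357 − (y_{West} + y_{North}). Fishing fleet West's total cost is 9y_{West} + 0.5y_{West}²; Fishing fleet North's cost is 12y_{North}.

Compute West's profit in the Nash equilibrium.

Fishing fleet West's profit: π = y_{West}(357 − (y_{West} + y_{North})) − 9y_{West} − 0.5y_{West}².
∂π/∂y_{West} = 348 − 3y_{West} − y_{North} = 0, so y_{West} = 116 − (1/3)y_{North}.
For North: ∂π/∂y_{North} = 345 − 2y_{North} − y_{West} = 0 ⇒ y_{North} = 172.5 − 0.5y_{West}.
Solving the two reaction functions simultaneously: (1 − (−1/3)(−0.5))y_{West} = 116 − (1/3)·172.5, so (5/6)y_{West} = 58.5 and y_{West} = 70.2.
Then y_{North} = 172.5 − 0.5·70.2 = 137.4.
Price P = 357 − 207.6 = 149.4.
West's profit: (149.4 − 9)·70.2 − 0.5(70.2)² = 7392.06.

7392.06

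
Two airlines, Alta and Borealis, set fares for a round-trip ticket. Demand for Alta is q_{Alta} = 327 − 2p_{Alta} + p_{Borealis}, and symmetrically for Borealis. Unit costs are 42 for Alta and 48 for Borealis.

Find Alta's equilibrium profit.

Alta's profit: π = (p_{Alta} − 42)(327 − 2p_{Alta} + p_{Borealis}).
∂π/∂p_{Alta} = 411 − 4p_{Alta} + p_{Borealis} = 0 ⇒ p_{Alta} = 102.75 + 0.25p_{Borealis}.
Similarly p_{Borealis} = 105.75 + 0.25p_{Alta}.
Plugging p_{Borealis} into Alta's best response: p_{Alta} = 102.75 + 0.25(105.75 + 0.25p_{Alta}) ⇒ 0.9375p_{Alta} = 129.1875, so p_{Alta} = 137.8.
Then p_{Borealis} = 105.75 + 0.25·137.8 = 140.2.
q_{Alta} = 327 − 2·137.8 + 140.2 = 191.6.
Profit = (137.8 − 42)·191.6 = 18355.28.

18355.28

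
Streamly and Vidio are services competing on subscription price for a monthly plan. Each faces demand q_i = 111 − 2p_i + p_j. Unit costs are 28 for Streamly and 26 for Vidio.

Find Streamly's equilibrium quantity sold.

54.8

Streamly's profit: π = (p_{Streamly} − 28)(111 − 2p_{Streamly} + p_{Vidio}).
∂π/∂p_{Streamly} = 167 − 4p_{Streamly} + p_{Vidio} = 0 ⇒ p_{Streamly} = 41.75 + 0.25p_{Vidio}.
Similarly p_{Vidio} = 40.75 + 0.25p_{Streamly}.
Substituting the second reaction function into the first: p_{Streamly} = 41.75 + 0.25(40.75 + 0.25p_{Streamly}), which gives 0.9375p_{Streamly} = 51.9375 ⇒ p_{Streamly} = 55.4.
Then p_{Vidio} = 40.75 + 0.25·55.4 = 54.6.
q_{Streamly} = 111 − 2·55.4 + 54.6 = 54.8.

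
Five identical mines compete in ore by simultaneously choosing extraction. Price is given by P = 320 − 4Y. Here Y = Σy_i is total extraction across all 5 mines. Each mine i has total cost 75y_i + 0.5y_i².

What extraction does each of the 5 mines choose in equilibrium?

9.8

A representative mine's profit is π_i = y_i(320 − 4Y) − 75y_i − 0.5y_i², with Y = y_i + Σ_{j≠i} y_j.
First-order condition: 245 − 9y_i − 4Σ_{j≠i} y_j = 0.
In a symmetric equilibrium every mine chooses the same y, so Σ_{j≠i} y_j = 4y. The condition becomes 245 − 25y = 0, giving y = 245/25 = 9.8.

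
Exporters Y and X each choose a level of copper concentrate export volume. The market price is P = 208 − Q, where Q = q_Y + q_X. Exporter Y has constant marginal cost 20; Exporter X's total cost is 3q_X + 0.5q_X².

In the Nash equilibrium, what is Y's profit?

5155.24

Exporter Y's profit: π = q_Y(208 − (q_Y + q_X)) − 20q_Y.
∂π/∂q_Y = 188 − 2q_Y − q_X = 0, so q_Y = 94 − 0.5q_X.
For X: ∂π/∂q_X = 205 − 3q_X − q_Y = 0 ⇒ q_X = 205/3 − (1/3)q_Y.
Plugging q_X into Y's best response: q_Y = 94 − 0.5(205/3 − (1/3)q_Y) ⇒ (5/6)q_Y = 359/6, so q_Y = 71.8.
Then q_X = 205/3 − (1/3)·71.8 = 44.4.
Price P = 208 − 116.2 = 91.8.
Y's profit: (91.8 − 20)·71.8 = 5155.24.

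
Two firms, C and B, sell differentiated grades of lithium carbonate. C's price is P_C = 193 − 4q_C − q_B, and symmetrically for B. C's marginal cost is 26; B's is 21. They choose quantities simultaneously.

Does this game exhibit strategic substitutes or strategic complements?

strategic substitutes

Firm C's profit: π = q_C(193 − 4q_C − q_B) − 26q_C.
∂π/∂q_C = 167 − 8q_C − q_B = 0 ⇒ q_C = 20.875 − 0.125q_B.
The best-response slope dq_C/dq_B = −0.125 < 0: the reaction function is downward-sloping, so the choices are strategic substitutes.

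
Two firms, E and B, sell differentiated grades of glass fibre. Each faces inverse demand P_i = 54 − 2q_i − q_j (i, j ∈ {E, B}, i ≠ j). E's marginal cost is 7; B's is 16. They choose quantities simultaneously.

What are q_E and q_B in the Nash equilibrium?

Firm E's profit: π = q_E(54 − 2q_E − q_B) − 7q_E.
∂π/∂q_E = 47 − 4q_E − q_B = 0 ⇒ q_E = 11.75 − 0.25q_B.
Similarly q_B = 9.5 − 0.25q_E.
Substituting the second reaction function into the first: q_E = 11.75 − 0.25(9.5 − 0.25q_E), which gives 0.9375q_E = 9.375 ⇒ q_E = 10.
Then q_B = 9.5 − 0.25·10 = 7.

10, 7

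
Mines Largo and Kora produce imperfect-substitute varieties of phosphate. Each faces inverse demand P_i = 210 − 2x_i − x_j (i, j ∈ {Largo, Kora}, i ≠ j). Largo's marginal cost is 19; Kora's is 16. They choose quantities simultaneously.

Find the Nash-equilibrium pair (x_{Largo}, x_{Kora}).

Mine Largo's profit: π = x_{Largo}(210 − 2x_{Largo} − x_{Kora}) − 19x_{Largo}.
∂π/∂x_{Largo} = 191 − 4x_{Largo} − x_{Kora} = 0 ⇒ x_{Largo} = 47.75 − 0.25x_{Kora}.
Similarly x_{Kora} = 48.5 − 0.25x_{Largo}.
Plugging x_{Kora} into Largo's best response: x_{Largo} = 47.75 − 0.25(48.5 − 0.25x_{Largo}) ⇒ 0.9375x_{Largo} = 35.625, so x_{Largo} = 38.
Then x_{Kora} = 48.5 − 0.25·38 = 39.

38, 39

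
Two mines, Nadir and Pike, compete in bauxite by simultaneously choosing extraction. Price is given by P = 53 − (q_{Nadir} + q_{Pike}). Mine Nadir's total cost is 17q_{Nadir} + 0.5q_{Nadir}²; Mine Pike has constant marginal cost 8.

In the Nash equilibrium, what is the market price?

Mine Nadir's profit: π = q_{Nadir}(53 − (q_{Nadir} + q_{Pike})) − 17q_{Nadir} − 0.5q_{Nadir}².
∂π/∂q_{Nadir} = 36 − 3q_{Nadir} − q_{Pike} = 0, so q_{Nadir} = 12 − (1/3)q_{Pike}.
For Pike: ∂π/∂q_{Pike} = 45 − 2q_{Pike} − q_{Nadir} = 0 ⇒ q_{Pike} = 22.5 − 0.5q_{Nadir}.
Solving the two reaction functions simultaneously: (1 − (−1/3)(−0.5))q_{Nadir} = 12 − (1/3)·22.5, so (5/6)q_{Nadir} = 4.5 and q_{Nadir} = 5.4.
Then q_{Pike} = 22.5 − 0.5·5.4 = 19.8.
Equilibrium price: P = 53 − 25.2 = 27.8.

27.8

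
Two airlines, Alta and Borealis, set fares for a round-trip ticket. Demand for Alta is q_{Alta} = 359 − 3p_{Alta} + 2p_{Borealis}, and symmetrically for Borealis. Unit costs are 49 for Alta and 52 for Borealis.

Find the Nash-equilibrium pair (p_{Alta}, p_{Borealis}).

Alta's profit: π = (p_{Alta} − 49)(359 − 3p_{Alta} + 2p_{Borealis}).
∂π/∂p_{Alta} = 506 − 6p_{Alta} + 2p_{Borealis} = 0 ⇒ p_{Alta} = 253/3 + (1/3)p_{Borealis}.
Similarly p_{Borealis} = 515/6 + (1/3)p_{Alta}.
Plugging p_{Borealis} into Alta's best response: p_{Alta} = 253/3 + (1/3)(515/6 + (1/3)p_{Alta}) ⇒ (8/9)p_{Alta} = 2033/18, so p_{Alta} = 127.0625.
Then p_{Borealis} = 515/6 + (1/3)·127.0625 = 128.1875.

127.0625, 128.1875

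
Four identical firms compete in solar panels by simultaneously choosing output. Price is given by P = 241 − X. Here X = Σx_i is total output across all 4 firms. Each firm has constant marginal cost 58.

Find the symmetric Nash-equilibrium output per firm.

36.6

A representative firm's profit is π_i = x_i(241 − X) − 58x_i, with X = x_i + Σ_{j≠i} x_j.
First-order condition: 183 − 2x_i − Σ_{j≠i} x_j = 0.
With identical firms, set every x_j = x: then 183 − 2x − 3x = 0, i.e. x = 183/5 = 36.6.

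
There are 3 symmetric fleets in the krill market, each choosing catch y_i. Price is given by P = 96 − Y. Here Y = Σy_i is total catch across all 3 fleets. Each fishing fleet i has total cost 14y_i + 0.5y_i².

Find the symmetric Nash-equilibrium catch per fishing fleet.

A representative fishing fleet's profit is π_i = y_i(96 − Y) − 14y_i − 0.5y_i², with Y = y_i + Σ_{j≠i} y_j.
First-order condition: 82 − 3y_i − Σ_{j≠i} y_j = 0.
Imposing symmetry (y_j = y for all j) turns Σ_{j≠i} y_j into 2y, so 82 = 5y and y = 16.4.

16.4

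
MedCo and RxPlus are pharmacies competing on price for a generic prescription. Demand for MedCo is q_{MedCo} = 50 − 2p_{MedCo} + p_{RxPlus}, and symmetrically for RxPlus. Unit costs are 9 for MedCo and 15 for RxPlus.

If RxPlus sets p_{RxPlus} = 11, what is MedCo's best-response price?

MedCo's profit: π = (p_{MedCo} − 9)(50 − 2p_{MedCo} + p_{RxPlus}).
∂π/∂p_{MedCo} = 68 − 4p_{MedCo} + p_{RxPlus} = 0 ⇒ p_{MedCo} = 17 + 0.25p_{RxPlus}.
At p_{RxPlus} = 11: p_{MedCo} = 17 + 0.25·11 = 19.75.

19.75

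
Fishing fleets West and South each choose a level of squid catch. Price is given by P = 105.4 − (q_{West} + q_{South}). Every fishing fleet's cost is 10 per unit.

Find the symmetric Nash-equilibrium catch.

Fishing fleet West's profit: π = q_{West}(105.4 − (q_{West} + q_{South})) − 10q_{West}.
∂π/∂q_{West} = 95.4 − 2q_{West} − q_{South} = 0, so q_{West} = 47.7 − 0.5q_{South}.
Setting q_{West} = q_{South} in the reaction function: q_{West} = 47.7 − 0.5q_{West}, so q_{West} = 47.7 / 1.5 = 31.8.

31.8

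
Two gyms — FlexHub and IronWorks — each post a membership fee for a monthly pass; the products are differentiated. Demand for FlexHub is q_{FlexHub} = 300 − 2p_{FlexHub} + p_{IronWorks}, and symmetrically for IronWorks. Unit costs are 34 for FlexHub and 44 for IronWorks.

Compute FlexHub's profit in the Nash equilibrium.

16200

FlexHub's profit: π = (p_{FlexHub} − 34)(300 − 2p_{FlexHub} + p_{IronWorks}).
∂π/∂p_{FlexHub} = 368 − 4p_{FlexHub} + p_{IronWorks} = 0 ⇒ p_{FlexHub} = 92 + 0.25p_{IronWorks}.
Similarly p_{IronWorks} = 97 + 0.25p_{FlexHub}.
Plugging p_{IronWorks} into FlexHub's best response: p_{FlexHub} = 92 + 0.25(97 + 0.25p_{FlexHub}) ⇒ 0.9375p_{FlexHub} = 116.25, so p_{FlexHub} = 124.
Then p_{IronWorks} = 97 + 0.25·124 = 128.
q_{FlexHub} = 300 − 2·124 + 128 = 180.
Profit = (124 − 34)·180 = 16200.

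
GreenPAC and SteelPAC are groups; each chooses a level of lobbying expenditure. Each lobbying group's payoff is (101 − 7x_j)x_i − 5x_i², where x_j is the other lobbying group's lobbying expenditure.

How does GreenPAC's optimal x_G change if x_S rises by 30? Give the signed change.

-21

GreenPAC's payoff is (101 − 7x_S)x_G − 5x_G².
∂π/∂x_G = 101 − 7x_S − 10x_G = 0, so x_G = 10.1 − 0.7x_S.
The reaction-function slope is −0.7, so a 30-unit rise in x_S moves x_G by −0.7 × 30 = −21. GreenPAC's best response falls — the actions are strategic substitutes.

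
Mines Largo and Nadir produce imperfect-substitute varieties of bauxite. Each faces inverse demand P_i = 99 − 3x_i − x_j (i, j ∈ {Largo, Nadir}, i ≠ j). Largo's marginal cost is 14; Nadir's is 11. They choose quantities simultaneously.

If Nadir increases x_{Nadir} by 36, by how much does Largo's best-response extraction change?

Mine Largo's profit: π = x_{Largo}(99 − 3x_{Largo} − x_{Nadir}) − 14x_{Largo}.
∂π/∂x_{Largo} = 85 − 6x_{Largo} − x_{Nadir} = 0 ⇒ x_{Largo} = 85/6 − (1/6)x_{Nadir}.
The reaction-function slope is −1/6, so a 36-unit rise in x_{Nadir} moves x_{Largo} by −1/6 × 36 = −6. Largo's best response falls — the actions are strategic substitutes.

-6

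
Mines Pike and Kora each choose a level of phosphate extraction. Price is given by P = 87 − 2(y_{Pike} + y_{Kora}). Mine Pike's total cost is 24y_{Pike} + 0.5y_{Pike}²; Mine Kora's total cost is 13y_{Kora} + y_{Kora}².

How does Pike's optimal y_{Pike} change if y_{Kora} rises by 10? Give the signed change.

-4

Mine Pike's profit: π = y_{Pike}(87 − 2(y_{Pike} + y_{Kora})) − 24y_{Pike} − 0.5y_{Pike}².
∂π/∂y_{Pike} = 63 − 5y_{Pike} − 2y_{Kora} = 0, so y_{Pike} = 12.6 − 0.4y_{Kora}.
The reaction-function slope is −0.4, so a 10-unit rise in y_{Kora} moves y_{Pike} by −0.4 × 10 = −4. Pike's best response falls — the actions are strategic substitutes.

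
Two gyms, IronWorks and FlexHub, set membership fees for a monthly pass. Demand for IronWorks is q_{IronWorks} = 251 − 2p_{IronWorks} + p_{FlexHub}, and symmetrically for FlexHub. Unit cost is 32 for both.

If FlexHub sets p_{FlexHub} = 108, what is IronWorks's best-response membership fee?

105.75

IronWorks's profit: π = (p_{IronWorks} − 32)(251 − 2p_{IronWorks} + p_{FlexHub}).
∂π/∂p_{IronWorks} = 315 − 4p_{IronWorks} + p_{FlexHub} = 0 ⇒ p_{IronWorks} = 78.75 + 0.25p_{FlexHub}.
At p_{FlexHub} = 108: p_{IronWorks} = 78.75 + 0.25·108 = 105.75.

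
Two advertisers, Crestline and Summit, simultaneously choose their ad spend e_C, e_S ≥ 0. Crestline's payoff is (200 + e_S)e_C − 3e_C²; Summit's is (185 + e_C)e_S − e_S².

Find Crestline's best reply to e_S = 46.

41

Expanding Crestline's payoff: 200e_C + e_Se_C − 3e_C².
∂π/∂e_C = 200 + e_S − 6e_C = 0, so e_C = 100/3 + (1/6)e_S.
At e_S = 46: e_C = 100/3 + (1/6)·46 = 41.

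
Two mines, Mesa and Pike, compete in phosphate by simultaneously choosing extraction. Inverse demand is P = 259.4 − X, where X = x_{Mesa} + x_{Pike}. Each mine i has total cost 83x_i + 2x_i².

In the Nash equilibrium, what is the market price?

209

Mine Mesa's profit: π = x_{Mesa}(259.4 − (x_{Mesa} + x_{Pike})) − 83x_{Mesa} − 2x_{Mesa}².
∂π/∂x_{Mesa} = 176.4 − 6x_{Mesa} − x_{Pike} = 0, so x_{Mesa} = 29.4 − (1/6)x_{Pike}.
The game is symmetric, so in equilibrium x_{Pike} = x_{Mesa}: the reaction function gives (7/6)x_{Mesa} = 29.4, hence x_{Mesa} = 25.2.
Equilibrium price: P = 259.4 − 50.4 = 209.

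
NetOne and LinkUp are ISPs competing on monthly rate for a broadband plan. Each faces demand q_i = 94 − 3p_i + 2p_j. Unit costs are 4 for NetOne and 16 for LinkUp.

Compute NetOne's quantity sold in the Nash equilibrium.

NetOne's profit: π = (p_{NetOne} − 4)(94 − 3p_{NetOne} + 2p_{LinkUp}).
∂π/∂p_{NetOne} = 106 − 6p_{NetOne} + 2p_{LinkUp} = 0 ⇒ p_{NetOne} = 53/3 + (1/3)p_{LinkUp}.
Similarly p_{LinkUp} = 71/3 + (1/3)p_{NetOne}.
Plugging p_{LinkUp} into NetOne's best response: p_{NetOne} = 53/3 + (1/3)(71/3 + (1/3)p_{NetOne}) ⇒ (8/9)p_{NetOne} = 230/9, so p_{NetOne} = 28.75.
Then p_{LinkUp} = 71/3 + (1/3)·28.75 = 33.25.
q_{NetOne} = 94 − 3·28.75 + 2·33.25 = 74.25.

74.25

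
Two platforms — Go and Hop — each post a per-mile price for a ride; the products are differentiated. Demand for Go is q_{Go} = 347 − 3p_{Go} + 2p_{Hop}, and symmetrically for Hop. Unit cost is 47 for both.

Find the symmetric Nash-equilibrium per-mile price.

Go's profit: π = (p_{Go} − 47)(347 − 3p_{Go} + 2p_{Hop}).
∂π/∂p_{Go} = 488 − 6p_{Go} + 2p_{Hop} = 0 ⇒ p_{Go} = 244/3 + (1/3)p_{Hop}.
The game is symmetric, so in equilibrium p_{Hop} = p_{Go}: the reaction function gives (2/3)p_{Go} = 244/3, hence p_{Go} = 122.

122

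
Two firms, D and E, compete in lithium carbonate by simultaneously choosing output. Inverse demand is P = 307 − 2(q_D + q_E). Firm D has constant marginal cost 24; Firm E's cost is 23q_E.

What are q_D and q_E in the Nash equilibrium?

Firm D's profit: π = q_D(307 − 2(q_D + q_E)) − 24q_D.
∂π/∂q_D = 283 − 4q_D − 2q_E = 0, so q_D = 70.75 − 0.5q_E.
By the same steps for E: q_E = 71 − 0.5q_D.
Plugging q_E into D's best response: q_D = 70.75 − 0.5(71 − 0.5q_D) ⇒ 0.75q_D = 35.25, so q_D = 47.
Then q_E = 71 − 0.5·47 = 47.5.

47, 47.5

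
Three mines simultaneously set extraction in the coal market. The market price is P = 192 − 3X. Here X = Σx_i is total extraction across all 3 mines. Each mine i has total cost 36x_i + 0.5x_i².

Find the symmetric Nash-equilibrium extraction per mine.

A representative mine's profit is π_i = x_i(192 − 3X) − 36x_i − 0.5x_i², with X = x_i + Σ_{j≠i} x_j.
First-order condition: 156 − 7x_i − 3Σ_{j≠i} x_j = 0.
With identical mines, set every x_j = x: then 156 − 7x − 6x = 0, i.e. x = 156/13 = 12.

12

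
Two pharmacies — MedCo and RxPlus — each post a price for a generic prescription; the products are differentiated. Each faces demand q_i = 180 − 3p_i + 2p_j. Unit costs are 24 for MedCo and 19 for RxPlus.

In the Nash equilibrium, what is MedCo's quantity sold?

114.1875

MedCo's profit: π = (p_{MedCo} − 24)(180 − 3p_{MedCo} + 2p_{RxPlus}).
∂π/∂p_{MedCo} = 252 − 6p_{MedCo} + 2p_{RxPlus} = 0 ⇒ p_{MedCo} = 42 + (1/3)p_{RxPlus}.
Similarly p_{RxPlus} = 39.5 + (1/3)p_{MedCo}.
Substituting the second reaction function into the first: p_{MedCo} = 42 + (1/3)(39.5 + (1/3)p_{MedCo}), which gives (8/9)p_{MedCo} = 331/6 ⇒ p_{MedCo} = 62.0625.
Then p_{RxPlus} = 39.5 + (1/3)·62.0625 = 60.1875.
q_{MedCo} = 180 − 3·62.0625 + 2·60.1875 = 114.1875.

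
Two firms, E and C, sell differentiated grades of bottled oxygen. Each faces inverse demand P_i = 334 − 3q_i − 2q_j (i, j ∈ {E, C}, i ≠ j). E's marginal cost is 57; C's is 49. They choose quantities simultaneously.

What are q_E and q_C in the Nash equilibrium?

34.125, 36.125

Firm E's profit: π = q_E(334 − 3q_E − 2q_C) − 57q_E.
∂π/∂q_E = 277 − 6q_E − 2q_C = 0 ⇒ q_E = 277/6 − (1/3)q_C.
Similarly q_C = 47.5 − (1/3)q_E.
Solving the two reaction functions simultaneously: (1 − (−1/3)(−1/3))q_E = 277/6 − (1/3)·47.5, so (8/9)q_E = 91/3 and q_E = 34.125.
Then q_C = 47.5 − (1/3)·34.125 = 36.125.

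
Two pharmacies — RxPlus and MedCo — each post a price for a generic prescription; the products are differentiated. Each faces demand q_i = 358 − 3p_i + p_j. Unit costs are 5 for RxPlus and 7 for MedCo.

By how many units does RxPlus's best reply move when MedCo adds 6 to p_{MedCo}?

1

RxPlus's profit: π = (p_{RxPlus} − 5)(358 − 3p_{RxPlus} + p_{MedCo}).
∂π/∂p_{RxPlus} = 373 − 6p_{RxPlus} + p_{MedCo} = 0 ⇒ p_{RxPlus} = 373/6 + (1/6)p_{MedCo}.
The reaction-function slope is 1/6, so a 6-unit rise in p_{MedCo} moves p_{RxPlus} by 1/6 × 6 = 1. RxPlus's best response rises — the actions are strategic complements.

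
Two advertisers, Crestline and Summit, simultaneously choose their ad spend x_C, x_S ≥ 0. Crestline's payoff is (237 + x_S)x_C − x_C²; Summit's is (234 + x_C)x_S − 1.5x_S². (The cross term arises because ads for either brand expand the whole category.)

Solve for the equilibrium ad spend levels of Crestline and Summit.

Expanding Crestline's payoff: 237x_C + x_Sx_C − x_C².
∂π/∂x_C = 237 + x_S − 2x_C = 0, so x_C = 118.5 + 0.5x_S.
Likewise for Summit: x_S = 78 + (1/3)x_C.
Plugging x_S into Crestline's best response: x_C = 118.5 + 0.5(78 + (1/3)x_C) ⇒ (5/6)x_C = 157.5, so x_C = 189.
Then x_S = 78 + (1/3)·189 = 141.

189, 141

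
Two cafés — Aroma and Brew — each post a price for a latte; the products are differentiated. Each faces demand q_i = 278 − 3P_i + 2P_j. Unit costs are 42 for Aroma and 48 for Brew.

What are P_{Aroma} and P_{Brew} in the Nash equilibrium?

102.125, 104.375

Aroma's profit: π = (P_{Aroma} − 42)(278 − 3P_{Aroma} + 2P_{Brew}).
∂π/∂P_{Aroma} = 404 − 6P_{Aroma} + 2P_{Brew} = 0 ⇒ P_{Aroma} = 202/3 + (1/3)P_{Brew}.
Similarly P_{Brew} = 211/3 + (1/3)P_{Aroma}.
Plugging P_{Brew} into Aroma's best response: P_{Aroma} = 202/3 + (1/3)(211/3 + (1/3)P_{Aroma}) ⇒ (8/9)P_{Aroma} = 817/9, so P_{Aroma} = 102.125.
Then P_{Brew} = 211/3 + (1/3)·102.125 = 104.375.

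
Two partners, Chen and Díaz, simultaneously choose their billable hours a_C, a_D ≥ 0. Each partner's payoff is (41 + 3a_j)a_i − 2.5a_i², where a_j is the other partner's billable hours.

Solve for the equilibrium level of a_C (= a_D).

Chen's payoff is (41 + 3a_D)a_C − 2.5a_C².
∂π/∂a_C = 41 + 3a_D − 5a_C = 0, so a_C = 8.2 + 0.6a_D.
The game is symmetric, so in equilibrium a_D = a_C: the reaction function gives 0.4a_C = 8.2, hence a_C = 20.5.

20.5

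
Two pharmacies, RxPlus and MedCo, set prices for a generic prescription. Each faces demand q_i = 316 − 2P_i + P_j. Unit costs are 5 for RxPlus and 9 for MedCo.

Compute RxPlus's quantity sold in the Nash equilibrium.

208.4

RxPlus's profit: π = (P_{RxPlus} − 5)(316 − 2P_{RxPlus} + P_{MedCo}).
∂π/∂P_{RxPlus} = 326 − 4P_{RxPlus} + P_{MedCo} = 0 ⇒ P_{RxPlus} = 81.5 + 0.25P_{MedCo}.
Similarly P_{MedCo} = 83.5 + 0.25P_{RxPlus}.
Solving the two reaction functions simultaneously: (1 − (0.25)(0.25))P_{RxPlus} = 81.5 + 0.25·83.5, so 0.9375P_{RxPlus} = 102.375 and P_{RxPlus} = 109.2.
Then P_{MedCo} = 83.5 + 0.25·109.2 = 110.8.
q_{RxPlus} = 316 − 2·109.2 + 110.8 = 208.4.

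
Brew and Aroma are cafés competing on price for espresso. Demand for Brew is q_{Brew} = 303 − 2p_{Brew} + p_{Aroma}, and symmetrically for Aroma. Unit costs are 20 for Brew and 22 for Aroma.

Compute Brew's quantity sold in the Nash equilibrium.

189.2

Brew's profit: π = (p_{Brew} − 20)(303 − 2p_{Brew} + p_{Aroma}).
∂π/∂p_{Brew} = 343 − 4p_{Brew} + p_{Aroma} = 0 ⇒ p_{Brew} = 85.75 + 0.25p_{Aroma}.
Similarly p_{Aroma} = 86.75 + 0.25p_{Brew}.
Substituting the second reaction function into the first: p_{Brew} = 85.75 + 0.25(86.75 + 0.25p_{Brew}), which gives 0.9375p_{Brew} = 107.4375 ⇒ p_{Brew} = 114.6.
Then p_{Aroma} = 86.75 + 0.25·114.6 = 115.4.
q_{Brew} = 303 − 2·114.6 + 115.4 = 189.2.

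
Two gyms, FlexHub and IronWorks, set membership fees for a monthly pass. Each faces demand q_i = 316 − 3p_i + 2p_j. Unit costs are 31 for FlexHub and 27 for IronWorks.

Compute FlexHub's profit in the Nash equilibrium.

FlexHub's profit: π = (p_{FlexHub} − 31)(316 − 3p_{FlexHub} + 2p_{IronWorks}).
∂π/∂p_{FlexHub} = 409 − 6p_{FlexHub} + 2p_{IronWorks} = 0 ⇒ p_{FlexHub} = 409/6 + (1/3)p_{IronWorks}.
Similarly p_{IronWorks} = 397/6 + (1/3)p_{FlexHub}.
Substituting the second reaction function into the first: p_{FlexHub} = 409/6 + (1/3)(397/6 + (1/3)p_{FlexHub}), which gives (8/9)p_{FlexHub} = 812/9 ⇒ p_{FlexHub} = 101.5.
Then p_{IronWorks} = 397/6 + (1/3)·101.5 = 100.
q_{FlexHub} = 316 − 3·101.5 + 2·100 = 211.5.
Profit = (101.5 − 31)·211.5 = 14910.75.

14910.75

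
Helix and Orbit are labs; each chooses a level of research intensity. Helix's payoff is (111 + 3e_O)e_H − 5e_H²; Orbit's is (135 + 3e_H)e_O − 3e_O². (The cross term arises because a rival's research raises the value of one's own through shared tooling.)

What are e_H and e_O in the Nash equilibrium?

Expanding Helix's payoff: 111e_H + 3e_Oe_H − 5e_H².
∂π/∂e_H = 111 + 3e_O − 10e_H = 0, so e_H = 11.1 + 0.3e_O.
Likewise for Orbit: e_O = 22.5 + 0.5e_H.
Solving the two reaction functions simultaneously: (1 − (0.3)(0.5))e_H = 11.1 + 0.3·22.5, so 0.85e_H = 17.85 and e_H = 21.
Then e_O = 22.5 + 0.5·21 = 33.

21, 33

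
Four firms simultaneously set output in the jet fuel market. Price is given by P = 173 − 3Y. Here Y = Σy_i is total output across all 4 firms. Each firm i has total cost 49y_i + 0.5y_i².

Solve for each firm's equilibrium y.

A representative firm's profit is π_i = y_i(173 − 3Y) − 49y_i − 0.5y_i², with Y = y_i + Σ_{j≠i} y_j.
First-order condition: 124 − 7y_i − 3Σ_{j≠i} y_j = 0.
Imposing symmetry (y_j = y for all j) turns Σ_{j≠i} y_j into 3y, so 124 = 16y and y = 7.75.

7.75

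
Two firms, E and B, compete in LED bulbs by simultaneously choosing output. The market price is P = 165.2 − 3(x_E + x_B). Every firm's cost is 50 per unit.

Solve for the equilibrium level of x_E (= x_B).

Firm E's profit: π = x_E(165.2 − 3(x_E + x_B)) − 50x_E.
∂π/∂x_E = 115.2 − 6x_E − 3x_B = 0, so x_E = 19.2 − 0.5x_B.
The game is symmetric, so in equilibrium x_B = x_E: the reaction function gives 1.5x_E = 19.2, hence x_E = 12.8.

12.8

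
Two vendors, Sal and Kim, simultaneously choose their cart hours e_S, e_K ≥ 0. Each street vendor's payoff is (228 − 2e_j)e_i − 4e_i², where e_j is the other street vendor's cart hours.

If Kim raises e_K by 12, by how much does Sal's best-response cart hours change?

Sal's payoff is (228 − 2e_K)e_S − 4e_S².
∂π/∂e_S = 228 − 2e_K − 8e_S = 0, so e_S = 28.5 − 0.25e_K.
The reaction-function slope is −0.25, so a 12-unit rise in e_K moves e_S by −0.25 × 12 = −3. Sal's best response falls — the actions are strategic substitutes.

-3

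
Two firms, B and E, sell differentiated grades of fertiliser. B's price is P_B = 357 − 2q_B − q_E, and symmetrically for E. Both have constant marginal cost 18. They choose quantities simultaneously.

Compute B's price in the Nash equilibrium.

Firm B's profit: π = q_B(357 − 2q_B − q_E) − 18q_B.
∂π/∂q_B = 339 − 4q_B − q_E = 0 ⇒ q_B = 84.75 − 0.25q_E.
The game is symmetric, so in equilibrium q_E = q_B: the reaction function gives 1.25q_B = 84.75, hence q_B = 67.8.
P_B = 357 − 2·67.8 − 67.8 = 153.6.

153.6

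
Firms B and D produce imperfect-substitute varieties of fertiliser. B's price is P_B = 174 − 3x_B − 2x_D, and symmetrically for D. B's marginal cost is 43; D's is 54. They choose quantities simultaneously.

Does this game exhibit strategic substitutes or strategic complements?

strategic substitutes

Firm B's profit: π = x_B(174 − 3x_B − 2x_D) − 43x_B.
∂π/∂x_B = 131 − 6x_B − 2x_D = 0 ⇒ x_B = 131/6 − (1/3)x_D.
The best-response slope dx_B/dx_D = −1/3 < 0: the reaction function is downward-sloping, so the choices are strategic substitutes.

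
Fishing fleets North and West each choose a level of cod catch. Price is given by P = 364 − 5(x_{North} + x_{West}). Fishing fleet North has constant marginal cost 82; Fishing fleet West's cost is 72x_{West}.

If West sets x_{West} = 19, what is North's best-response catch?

18.7

Fishing fleet North's profit: π = x_{North}(364 − 5(x_{North} + x_{West})) − 82x_{North}.
∂π/∂x_{North} = 282 − 10x_{North} − 5x_{West} = 0, so x_{North} = 28.2 − 0.5x_{West}.
At x_{West} = 19: x_{North} = 28.2 − 0.5·19 = 18.7.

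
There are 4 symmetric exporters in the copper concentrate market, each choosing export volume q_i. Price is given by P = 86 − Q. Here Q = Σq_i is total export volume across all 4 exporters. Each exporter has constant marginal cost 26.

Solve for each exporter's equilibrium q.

12

A representative exporter's profit is π_i = q_i(86 − Q) − 26q_i, with Q = q_i + Σ_{j≠i} q_j.
First-order condition: 60 − 2q_i − Σ_{j≠i} q_j = 0.
In a symmetric equilibrium every exporter chooses the same q, so Σ_{j≠i} q_j = 3q. The condition becomes 60 − 5q = 0, giving q = 60/5 = 12.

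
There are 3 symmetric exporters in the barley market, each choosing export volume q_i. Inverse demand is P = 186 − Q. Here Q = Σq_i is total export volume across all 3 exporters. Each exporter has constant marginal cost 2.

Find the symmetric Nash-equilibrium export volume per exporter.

46

A representative exporter's profit is π_i = q_i(186 − Q) − 2q_i, with Q = q_i + Σ_{j≠i} q_j.
First-order condition: 184 − 2q_i − Σ_{j≠i} q_j = 0.
In a symmetric equilibrium every exporter chooses the same q, so Σ_{j≠i} q_j = 2q. The condition becomes 184 − 4q = 0, giving q = 184/4 = 46.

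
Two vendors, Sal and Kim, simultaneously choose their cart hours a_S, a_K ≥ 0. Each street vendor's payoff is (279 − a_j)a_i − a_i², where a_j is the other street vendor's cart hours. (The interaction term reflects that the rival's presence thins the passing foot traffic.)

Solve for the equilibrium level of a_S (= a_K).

93

Sal's payoff is (279 − a_K)a_S − a_S².
∂π/∂a_S = 279 − a_K − 2a_S = 0, so a_S = 139.5 − 0.5a_K.
Setting a_S = a_K in the reaction function: a_S = 139.5 − 0.5a_S, so a_S = 139.5 / 1.5 = 93.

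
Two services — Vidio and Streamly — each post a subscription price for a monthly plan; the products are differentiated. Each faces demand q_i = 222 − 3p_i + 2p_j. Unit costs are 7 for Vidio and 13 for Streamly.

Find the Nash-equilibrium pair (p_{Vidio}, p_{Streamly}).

Vidio's profit: π = (p_{Vidio} − 7)(222 − 3p_{Vidio} + 2p_{Streamly}).
∂π/∂p_{Vidio} = 243 − 6p_{Vidio} + 2p_{Streamly} = 0 ⇒ p_{Vidio} = 40.5 + (1/3)p_{Streamly}.
Similarly p_{Streamly} = 43.5 + (1/3)p_{Vidio}.
Solving the two reaction functions simultaneously: (1 − (1/3)(1/3))p_{Vidio} = 40.5 + (1/3)·43.5, so (8/9)p_{Vidio} = 55 and p_{Vidio} = 61.875.
Then p_{Streamly} = 43.5 + (1/3)·61.875 = 64.125.

61.875, 64.125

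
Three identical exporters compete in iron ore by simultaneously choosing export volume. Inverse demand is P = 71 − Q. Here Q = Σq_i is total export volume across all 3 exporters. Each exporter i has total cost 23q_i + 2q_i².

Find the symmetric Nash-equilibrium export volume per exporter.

6

A representative exporter's profit is π_i = q_i(71 − Q) − 23q_i − 2q_i², with Q = q_i + Σ_{j≠i} q_j.
First-order condition: 48 − 6q_i − Σ_{j≠i} q_j = 0.
Imposing symmetry (q_j = q for all j) turns Σ_{j≠i} q_j into 2q, so 48 = 8q and q = 6.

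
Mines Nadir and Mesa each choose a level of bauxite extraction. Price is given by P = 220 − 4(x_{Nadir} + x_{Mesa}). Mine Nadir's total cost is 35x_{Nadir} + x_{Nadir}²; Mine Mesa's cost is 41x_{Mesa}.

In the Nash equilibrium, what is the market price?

106.625

Mine Nadir's profit: π = x_{Nadir}(220 − 4(x_{Nadir} + x_{Mesa})) − 35x_{Nadir} − x_{Nadir}².
∂π/∂x_{Nadir} = 185 − 10x_{Nadir} − 4x_{Mesa} = 0, so x_{Nadir} = 18.5 − 0.4x_{Mesa}.
For Mesa: ∂π/∂x_{Mesa} = 179 − 8x_{Mesa} − 4x_{Nadir} = 0 ⇒ x_{Mesa} = 22.375 − 0.5x_{Nadir}.
Substituting the second reaction function into the first: x_{Nadir} = 18.5 − 0.4(22.375 − 0.5x_{Nadir}), which gives 0.8x_{Nadir} = 9.55 ⇒ x_{Nadir} = 11.9375.
Then x_{Mesa} = 22.375 − 0.5·11.9375 = 525/32.
Equilibrium price: P = 220 − 4·(907/32) = 106.625.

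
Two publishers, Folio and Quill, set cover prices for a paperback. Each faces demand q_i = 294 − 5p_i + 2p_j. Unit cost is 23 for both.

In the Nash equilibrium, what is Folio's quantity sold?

140.625

Folio's profit: π = (p_{Folio} − 23)(294 − 5p_{Folio} + 2p_{Quill}).
∂π/∂p_{Folio} = 409 − 10p_{Folio} + 2p_{Quill} = 0 ⇒ p_{Folio} = 40.9 + 0.2p_{Quill}.
By symmetry p_{Quill} = p_{Folio}; substituting into the reaction function, 0.8p_{Folio} = 40.9 and p_{Folio} = 51.125.
q_{Folio} = 294 − 5·51.125 + 2·51.125 = 140.625.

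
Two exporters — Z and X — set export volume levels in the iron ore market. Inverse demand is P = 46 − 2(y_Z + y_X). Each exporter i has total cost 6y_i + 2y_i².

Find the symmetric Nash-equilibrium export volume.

4

Exporter Z's profit: π = y_Z(46 − 2(y_Z + y_X)) − 6y_Z − 2y_Z².
∂π/∂y_Z = 40 − 8y_Z − 2y_X = 0, so y_Z = 5 − 0.25y_X.
The game is symmetric, so in equilibrium y_X = y_Z: the reaction function gives 1.25y_Z = 5, hence y_Z = 4.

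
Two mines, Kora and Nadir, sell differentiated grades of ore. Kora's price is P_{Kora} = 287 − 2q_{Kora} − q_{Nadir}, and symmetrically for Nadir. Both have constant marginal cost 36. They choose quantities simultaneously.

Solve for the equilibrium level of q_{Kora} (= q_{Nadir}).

50.2

Mine Kora's profit: π = q_{Kora}(287 − 2q_{Kora} − q_{Nadir}) − 36q_{Kora}.
∂π/∂q_{Kora} = 251 − 4q_{Kora} − q_{Nadir} = 0 ⇒ q_{Kora} = 62.75 − 0.25q_{Nadir}.
The game is symmetric, so in equilibrium q_{Nadir} = q_{Kora}: the reaction function gives 1.25q_{Kora} = 62.75, hence q_{Kora} = 50.2.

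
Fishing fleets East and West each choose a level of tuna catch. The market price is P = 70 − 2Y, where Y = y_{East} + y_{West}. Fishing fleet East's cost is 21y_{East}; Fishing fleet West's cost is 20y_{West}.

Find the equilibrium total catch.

Fishing fleet East's profit: π = y_{East}(70 − 2(y_{East} + y_{West})) − 21y_{East}.
∂π/∂y_{East} = 49 − 4y_{East} − 2y_{West} = 0, so y_{East} = 12.25 − 0.5y_{West}.
By the same steps for West: y_{West} = 12.5 − 0.5y_{East}.
Substituting the second reaction function into the first: y_{East} = 12.25 − 0.5(12.5 − 0.5y_{East}), which gives 0.75y_{East} = 6 ⇒ y_{East} = 8.
Then y_{West} = 12.5 − 0.5·8 = 8.5.
Total catch: 8 + 8.5 = 16.5.

16.5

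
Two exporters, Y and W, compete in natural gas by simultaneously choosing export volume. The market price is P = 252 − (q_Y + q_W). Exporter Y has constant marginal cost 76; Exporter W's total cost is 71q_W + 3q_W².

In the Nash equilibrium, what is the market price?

157.8

Exporter Y's profit: π = q_Y(252 − (q_Y + q_W)) − 76q_Y.
∂π/∂q_Y = 176 − 2q_Y − q_W = 0, so q_Y = 88 − 0.5q_W.
For W: ∂π/∂q_W = 181 − 8q_W − q_Y = 0 ⇒ q_W = 22.625 − 0.125q_Y.
Solving the two reaction functions simultaneously: (1 − (−0.5)(−0.125))q_Y = 88 − 0.5·22.625, so 0.9375q_Y = 76.6875 and q_Y = 81.8.
Then q_W = 22.625 − 0.125·81.8 = 12.4.
Equilibrium price: P = 252 − 94.2 = 157.8.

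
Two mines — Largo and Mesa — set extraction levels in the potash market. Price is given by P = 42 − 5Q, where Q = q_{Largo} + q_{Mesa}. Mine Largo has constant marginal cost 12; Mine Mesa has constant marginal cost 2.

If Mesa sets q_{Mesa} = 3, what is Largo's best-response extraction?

Mine Largo's profit: π = q_{Largo}(42 − 5(q_{Largo} + q_{Mesa})) − 12q_{Largo}.
∂π/∂q_{Largo} = 30 − 10q_{Largo} − 5q_{Mesa} = 0, so q_{Largo} = 3 − 0.5q_{Mesa}.
At q_{Mesa} = 3: q_{Largo} = 3 − 0.5·3 = 1.5.

1.5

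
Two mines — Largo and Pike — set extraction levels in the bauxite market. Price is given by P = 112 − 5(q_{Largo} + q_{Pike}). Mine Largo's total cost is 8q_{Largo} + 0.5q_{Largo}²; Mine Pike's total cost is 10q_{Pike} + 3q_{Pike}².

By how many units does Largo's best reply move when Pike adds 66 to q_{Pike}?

-30

Mine Largo's profit: π = q_{Largo}(112 − 5(q_{Largo} + q_{Pike})) − 8q_{Largo} − 0.5q_{Largo}².
∂π/∂q_{Largo} = 104 − 11q_{Largo} − 5q_{Pike} = 0, so q_{Largo} = 104/11 − (5/11)q_{Pike}.
The reaction-function slope is −5/11, so a 66-unit rise in q_{Pike} moves q_{Largo} by −5/11 × 66 = −30. Largo's best response falls — the actions are strategic substitutes.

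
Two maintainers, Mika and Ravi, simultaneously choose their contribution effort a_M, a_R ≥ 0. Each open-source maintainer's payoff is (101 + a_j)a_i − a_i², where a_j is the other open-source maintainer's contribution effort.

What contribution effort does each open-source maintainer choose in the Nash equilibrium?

101

Mika's payoff is (101 + a_R)a_M − a_M².
∂π/∂a_M = 101 + a_R − 2a_M = 0, so a_M = 50.5 + 0.5a_R.
By symmetry a_R = a_M; substituting into the reaction function, 0.5a_M = 50.5 and a_M = 101.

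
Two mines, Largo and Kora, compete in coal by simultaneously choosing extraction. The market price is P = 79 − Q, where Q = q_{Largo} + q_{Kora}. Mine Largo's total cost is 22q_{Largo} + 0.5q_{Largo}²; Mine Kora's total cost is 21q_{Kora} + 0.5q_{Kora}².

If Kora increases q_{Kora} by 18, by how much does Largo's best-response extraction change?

Mine Largo's profit: π = q_{Largo}(79 − (q_{Largo} + q_{Kora})) − 22q_{Largo} − 0.5q_{Largo}².
∂π/∂q_{Largo} = 57 − 3q_{Largo} − q_{Kora} = 0, so q_{Largo} = 19 − (1/3)q_{Kora}.
The reaction-function slope is −1/3, so an 18-unit rise in q_{Kora} moves q_{Largo} by −1/3 × 18 = −6. Largo's best response falls — the actions are strategic substitutes.

-6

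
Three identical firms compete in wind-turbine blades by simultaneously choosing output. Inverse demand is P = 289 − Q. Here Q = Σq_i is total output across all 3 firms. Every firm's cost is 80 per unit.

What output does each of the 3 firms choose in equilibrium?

A representative firm's profit is π_i = q_i(289 − Q) − 80q_i, with Q = q_i + Σ_{j≠i} q_j.
First-order condition: 209 − 2q_i − Σ_{j≠i} q_j = 0.
With identical firms, set every q_j = q: then 209 − 2q − 2q = 0, i.e. q = 209/4 = 52.25.

52.25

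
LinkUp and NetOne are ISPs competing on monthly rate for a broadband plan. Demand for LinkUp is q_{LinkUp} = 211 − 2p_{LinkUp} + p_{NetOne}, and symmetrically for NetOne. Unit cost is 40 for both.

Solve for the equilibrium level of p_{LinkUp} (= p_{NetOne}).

97

LinkUp's profit: π = (p_{LinkUp} − 40)(211 − 2p_{LinkUp} + p_{NetOne}).
∂π/∂p_{LinkUp} = 291 − 4p_{LinkUp} + p_{NetOne} = 0 ⇒ p_{LinkUp} = 72.75 + 0.25p_{NetOne}.
The game is symmetric, so in equilibrium p_{NetOne} = p_{LinkUp}: the reaction function gives 0.75p_{LinkUp} = 72.75, hence p_{LinkUp} = 97.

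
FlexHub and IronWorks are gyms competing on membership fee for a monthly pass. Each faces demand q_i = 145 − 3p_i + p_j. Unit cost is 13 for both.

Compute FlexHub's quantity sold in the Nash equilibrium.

71.4

FlexHub's profit: π = (p_{FlexHub} − 13)(145 − 3p_{FlexHub} + p_{IronWorks}).
∂π/∂p_{FlexHub} = 184 − 6p_{FlexHub} + p_{IronWorks} = 0 ⇒ p_{FlexHub} = 92/3 + (1/6)p_{IronWorks}.
Setting p_{FlexHub} = p_{IronWorks} in the reaction function: p_{FlexHub} = 92/3 + (1/6)p_{FlexHub}, so p_{FlexHub} = (92/3) / (5/6) = 36.8.
q_{FlexHub} = 145 − 3·36.8 + 36.8 = 71.4.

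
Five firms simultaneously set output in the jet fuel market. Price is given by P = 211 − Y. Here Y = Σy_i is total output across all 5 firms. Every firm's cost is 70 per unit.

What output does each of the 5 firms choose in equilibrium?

23.5

A representative firm's profit is π_i = y_i(211 − Y) − 70y_i, with Y = y_i + Σ_{j≠i} y_j.
First-order condition: 141 − 2y_i − Σ_{j≠i} y_j = 0.
Imposing symmetry (y_j = y for all j) turns Σ_{j≠i} y_j into 4y, so 141 = 6y and y = 23.5.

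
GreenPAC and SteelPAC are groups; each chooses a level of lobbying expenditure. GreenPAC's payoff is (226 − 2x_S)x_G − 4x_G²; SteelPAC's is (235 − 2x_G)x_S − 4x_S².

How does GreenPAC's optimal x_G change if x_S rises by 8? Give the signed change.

Expanding GreenPAC's payoff: 226x_G − 2x_Sx_G − 4x_G².
∂π/∂x_G = 226 − 2x_S − 8x_G = 0, so x_G = 28.25 − 0.25x_S.
The reaction-function slope is −0.25, so an 8-unit rise in x_S moves x_G by −0.25 × 8 = −2. GreenPAC's best response falls — the actions are strategic substitutes.

-2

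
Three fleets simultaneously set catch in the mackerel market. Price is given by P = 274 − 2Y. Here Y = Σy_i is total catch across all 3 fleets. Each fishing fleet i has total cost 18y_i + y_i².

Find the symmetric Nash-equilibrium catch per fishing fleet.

A representative fishing fleet's profit is π_i = y_i(274 − 2Y) − 18y_i − y_i², with Y = y_i + Σ_{j≠i} y_j.
First-order condition: 256 − 6y_i − 2Σ_{j≠i} y_j = 0.
In a symmetric equilibrium every fishing fleet chooses the same y, so Σ_{j≠i} y_j = 2y. The condition becomes 256 − 10y = 0, giving y = 256/10 = 25.6.

25.6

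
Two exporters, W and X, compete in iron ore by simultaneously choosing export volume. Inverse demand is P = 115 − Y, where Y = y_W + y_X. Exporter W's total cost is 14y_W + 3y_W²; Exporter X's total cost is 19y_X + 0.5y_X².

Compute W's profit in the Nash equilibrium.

324

Exporter W's profit: π = y_W(115 − (y_W + y_X)) − 14y_W − 3y_W².
∂π/∂y_W = 101 − 8y_W − y_X = 0, so y_W = 12.625 − 0.125y_X.
For X: ∂π/∂y_X = 96 − 3y_X − y_W = 0 ⇒ y_X = 32 − (1/3)y_W.
Substituting the second reaction function into the first: y_W = 12.625 − 0.125(32 − (1/3)y_W), which gives (23/24)y_W = 8.625 ⇒ y_W = 9.
Then y_X = 32 − (1/3)·9 = 29.
Price P = 115 − 38 = 77.
W's profit: (77 − 14)·9 − 3(9)² = 324.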